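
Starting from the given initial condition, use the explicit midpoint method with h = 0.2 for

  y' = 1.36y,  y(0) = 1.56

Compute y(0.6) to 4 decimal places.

Midpoint: k1 = f(x_n, y_n); k2 = f(x_n + h/2, y_n + (h/2)·k1); y_{n+1} = y_n + h·k2.
x=0.000000, y=1.560000:
  k1 = f(0.000000, 1.560000) = 2.121600
  k2 = f(0.100000, 1.772160) = 2.410138
  y ← 1.560000 + 0.2·2.410138 = 2.042028
x=0.200000, y=2.042028:
  k1 = f(0.200000, 2.042028) = 2.777157
  k2 = f(0.300000, 2.319743) = 3.154851
  y ← 2.042028 + 0.2·3.154851 = 2.672998
x=0.400000, y=2.672998:
  k1 = f(0.400000, 2.672998) = 3.635277
  k2 = f(0.500000, 3.036525) = 4.129675
  y ← 2.672998 + 0.2·4.129675 = 3.498933
y(0.6) ≈ 3.4989

3.4989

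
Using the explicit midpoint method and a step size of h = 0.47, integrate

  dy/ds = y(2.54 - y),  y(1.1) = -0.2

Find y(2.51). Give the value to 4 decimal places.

Midpoint: k1 = f(s_n, y_n); k2 = f(s_n + h/2, y_n + (h/2)·k1); y_{n+1} = y_n + h·k2.
s=1.100000, y=-0.200000:
  k1 = f(1.100000, -0.200000) = -0.548000
  k2 = f(1.335000, -0.328780) = -0.943197
  y ← -0.200000 + 0.47·(-0.943197) = -0.643303
s=1.570000, y=-0.643303:
  k1 = f(1.570000, -0.643303) = -2.047828
  k2 = f(1.805000, -1.124542) = -4.120933
  y ← -0.643303 + 0.47·(-4.120933) = -2.580141
s=2.040000, y=-2.580141:
  k1 = f(2.040000, -2.580141) = -13.210688
  k2 = f(2.275000, -5.684653) = -46.754298
  y ← -2.580141 + 0.47·(-46.754298) = -24.554661
y(2.51) ≈ -24.5547

-24.5547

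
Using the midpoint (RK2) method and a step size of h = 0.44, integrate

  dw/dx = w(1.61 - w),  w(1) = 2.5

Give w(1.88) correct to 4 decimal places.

1.9102

Midpoint: k1 = f(x_n, w_n); k2 = f(x_n + h/2, w_n + (h/2)·k1); w_{n+1} = w_n + h·k2.
x=1.000000, w=2.500000:
  k1 = f(1.000000, 2.500000) = -2.225000
  k2 = f(1.220000, 2.010500) = -0.805205
  w ← 2.500000 + 0.44·(-0.805205) = 2.145710
x=1.440000, w=2.145710:
  k1 = f(1.440000, 2.145710) = -1.149477
  k2 = f(1.660000, 1.892825) = -0.535337
  w ← 2.145710 + 0.44·(-0.535337) = 1.910161
w(1.88) ≈ 1.9102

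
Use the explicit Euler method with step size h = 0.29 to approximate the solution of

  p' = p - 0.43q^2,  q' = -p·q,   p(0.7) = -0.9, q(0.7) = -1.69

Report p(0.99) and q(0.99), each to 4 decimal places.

-1.5172, -2.1311

Euler on (p,q): p_{n+1} = p_n + h·p', q_{n+1} = q_n + h·q'.
0.700000: (-0.900000, -1.690000); f=(-2.128123, -1.521000) → (-1.517156, -2.131090)
(p(0.99), q(0.99)) ≈ (-1.5172, -2.1311)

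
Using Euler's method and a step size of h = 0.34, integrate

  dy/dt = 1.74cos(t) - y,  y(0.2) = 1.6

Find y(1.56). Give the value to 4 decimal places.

Euler: y_{n+1} = y_n + h·f(t_n, y_n).
t=0.200000, y=1.600000: f=0.105316 → y ← 1.600000 + 0.34·0.105316 = 1.635807
t=0.540000, y=1.635807: f=-0.143394 → y ← 1.635807 + 0.34·(-0.143394) = 1.587053
t=0.880000, y=1.587053: f=-0.478410 → y ← 1.587053 + 0.34·(-0.478410) = 1.424394
t=1.220000, y=1.424394: f=-0.826450 → y ← 1.424394 + 0.34·(-0.826450) = 1.143401
y(1.56) ≈ 1.1434

1.1434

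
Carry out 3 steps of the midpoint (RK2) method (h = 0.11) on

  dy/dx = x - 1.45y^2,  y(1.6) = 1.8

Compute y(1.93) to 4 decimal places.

Midpoint: k1 = f(x_n, y_n); k2 = f(x_n + h/2, y_n + (h/2)·k1); y_{n+1} = y_n + h·k2.
x=1.600000, y=1.800000:
  k1 = f(1.600000, 1.800000) = -3.098000
  k2 = f(1.655000, 1.629610) = -2.195662
  y ← 1.800000 + 0.11·(-2.195662) = 1.558477
x=1.710000, y=1.558477:
  k1 = f(1.710000, 1.558477) = -1.811834
  k2 = f(1.765000, 1.458826) = -1.320853
  y ← 1.558477 + 0.11·(-1.320853) = 1.413183
x=1.820000, y=1.413183:
  k1 = f(1.820000, 1.413183) = -1.075777
  k2 = f(1.875000, 1.354016) = -0.783370
  y ← 1.413183 + 0.11·(-0.783370) = 1.327013
y(1.93) ≈ 1.3270

1.3270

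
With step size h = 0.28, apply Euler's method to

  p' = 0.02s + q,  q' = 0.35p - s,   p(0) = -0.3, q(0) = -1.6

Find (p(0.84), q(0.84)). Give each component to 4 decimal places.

Euler on (p,q): p_{n+1} = p_n + h·p', q_{n+1} = q_n + h·q'.
0.000000: (-0.300000, -1.600000); f=(-1.600000, -0.105000) → (-0.748000, -1.629400)
0.280000: (-0.748000, -1.629400); f=(-1.623800, -0.541800) → (-1.202664, -1.781104)
0.560000: (-1.202664, -1.781104); f=(-1.769904, -0.980932) → (-1.698237, -2.055765)
(p(0.84), q(0.84)) ≈ (-1.6982, -2.0558)

-1.6982, -2.0558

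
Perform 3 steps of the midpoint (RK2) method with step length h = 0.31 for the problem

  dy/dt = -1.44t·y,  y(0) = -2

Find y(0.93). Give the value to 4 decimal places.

Midpoint: k1 = f(t_n, y_n); k2 = f(t_n + h/2, y_n + (h/2)·k1); y_{n+1} = y_n + h·k2.
t=0.000000, y=-2.000000:
  k1 = f(0.000000, -2.000000) = 0.000000
  k2 = f(0.155000, -2.000000) = 0.446400
  y ← -2.000000 + 0.31·0.446400 = -1.861616
t=0.310000, y=-1.861616:
  k1 = f(0.310000, -1.861616) = 0.831025
  k2 = f(0.465000, -1.732807) = 1.160288
  y ← -1.861616 + 0.31·1.160288 = -1.501927
t=0.620000, y=-1.501927:
  k1 = f(0.620000, -1.501927) = 1.340920
  k2 = f(0.775000, -1.294084) = 1.444198
  y ← -1.501927 + 0.31·1.444198 = -1.054225
y(0.93) ≈ -1.0542

-1.0542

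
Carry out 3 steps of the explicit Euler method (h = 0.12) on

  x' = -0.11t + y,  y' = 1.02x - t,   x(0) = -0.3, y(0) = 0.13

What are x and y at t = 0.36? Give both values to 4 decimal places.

Euler on (x,y): x_{n+1} = x_n + h·x', y_{n+1} = y_n + h·y'.
0.000000: (-0.300000, 0.130000); f=(0.130000, -0.306000) → (-0.284400, 0.093280)
0.120000: (-0.284400, 0.093280); f=(0.080080, -0.410088) → (-0.274790, 0.044069)
0.240000: (-0.274790, 0.044069); f=(0.017669, -0.520286) → (-0.272670, -0.018365)
(x(0.36), y(0.36)) ≈ (-0.2727, -0.0184)

-0.2727, -0.0184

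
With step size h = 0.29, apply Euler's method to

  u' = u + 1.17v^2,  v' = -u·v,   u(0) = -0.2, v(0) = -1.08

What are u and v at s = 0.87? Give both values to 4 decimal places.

1.2090, -0.8995

Euler on (u,v): u_{n+1} = u_n + h·u', v_{n+1} = v_n + h·v'.
0.000000: (-0.200000, -1.080000); f=(1.164688, -0.216000) → (0.137760, -1.142640)
0.290000: (0.137760, -1.142640); f=(1.665342, 0.157410) → (0.620709, -1.096991)
0.580000: (0.620709, -1.096991); f=(2.028675, 0.680912) → (1.209024, -0.899527)
(u(0.87), v(0.87)) ≈ (1.2090, -0.8995)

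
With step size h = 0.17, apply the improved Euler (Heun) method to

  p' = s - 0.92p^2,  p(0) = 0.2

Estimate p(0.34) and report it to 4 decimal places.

Heun: k1 = f(s_n, p_n); k2 = f(s_n + h, p_n + h·k1); p_{n+1} = p_n + (h/2)·(k1 + k2).
s=0.000000, p=0.200000:
  k1 = f(0.000000, 0.200000) = -0.036800
  k2 = f(0.170000, 0.193744) = 0.135466
  p ← 0.200000 + (0.17/2)·(-0.036800 + 0.135466) = 0.208387
s=0.170000, p=0.208387:
  k1 = f(0.170000, 0.208387) = 0.130049
  k2 = f(0.340000, 0.230495) = 0.291122
  p ← 0.208387 + (0.17/2)·(0.130049 + 0.291122) = 0.244186
p(0.34) ≈ 0.2442

0.2442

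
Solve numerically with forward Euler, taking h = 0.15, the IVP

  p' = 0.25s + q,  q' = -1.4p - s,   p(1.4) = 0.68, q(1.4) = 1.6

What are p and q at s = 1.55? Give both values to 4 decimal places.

Euler on (p,q): p_{n+1} = p_n + h·p', q_{n+1} = q_n + h·q'.
1.400000: (0.680000, 1.600000); f=(1.950000, -2.352000) → (0.972500, 1.247200)
(p(1.55), q(1.55)) ≈ (0.9725, 1.2472)

0.9725, 1.2472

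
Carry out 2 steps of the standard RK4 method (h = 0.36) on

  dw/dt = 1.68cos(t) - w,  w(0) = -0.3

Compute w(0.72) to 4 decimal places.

0.6303

RK4: k1 = f(t_n, w_n); k2 = f(t_n + h/2, w_n + (h/2)·k1); k3 = f(t_n + h/2, w_n + (h/2)·k2); k4 = f(t_n + h, w_n + h·k3); w_{n+1} = w_n + (h/6)·(k1 + 2k2 + 2k3 + k4).
t=0.000000, w=-0.300000:
  k1 = f(0.000000, -0.300000) = 1.980000
  k2 = f(0.180000, 0.056400) = 1.596457
  k3 = f(0.180000, -0.012638) = 1.665495
  k4 = f(0.360000, 0.299578) = 1.272728
  w ← -0.300000 + (0.36/6)·(k1 + 2k2 + 2k3 + k4) = 0.286598
t=0.360000, w=0.286598:
  k1 = f(0.360000, 0.286598) = 1.285709
  k2 = f(0.540000, 0.518026) = 0.922925
  k3 = f(0.540000, 0.452725) = 0.988226
  k4 = f(0.720000, 0.642359) = 0.620674
  w ← 0.286598 + (0.36/6)·(k1 + 2k2 + 2k3 + k4) = 0.630319
w(0.72) ≈ 0.6303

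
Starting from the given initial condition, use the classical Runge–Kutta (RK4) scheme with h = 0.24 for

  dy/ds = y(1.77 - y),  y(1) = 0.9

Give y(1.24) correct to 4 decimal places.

1.0845

RK4: k1 = f(s_n, y_n); k2 = f(s_n + h/2, y_n + (h/2)·k1); k3 = f(s_n + h/2, y_n + (h/2)·k2); k4 = f(s_n + h, y_n + h·k3); y_{n+1} = y_n + (h/6)·(k1 + 2k2 + 2k3 + k4).
s=1.000000, y=0.900000:
  k1 = f(1.000000, 0.900000) = 0.783000
  k2 = f(1.120000, 0.993960) = 0.771353
  k3 = f(1.120000, 0.992562) = 0.771655
  k4 = f(1.240000, 1.085197) = 0.743146
  y ← 0.900000 + (0.24/6)·(k1 + 2k2 + 2k3 + k4) = 1.084486
y(1.24) ≈ 1.0845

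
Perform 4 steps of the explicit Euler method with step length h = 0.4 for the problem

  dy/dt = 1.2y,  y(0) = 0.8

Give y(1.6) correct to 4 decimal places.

Euler: y_{n+1} = y_n + h·f(t_n, y_n).
t=0.000000, y=0.800000: f=0.960000 → y ← 0.800000 + 0.4·0.960000 = 1.184000
t=0.400000, y=1.184000: f=1.420800 → y ← 1.184000 + 0.4·1.420800 = 1.752320
t=0.800000, y=1.752320: f=2.102784 → y ← 1.752320 + 0.4·2.102784 = 2.593434
t=1.200000, y=2.593434: f=3.112120 → y ← 2.593434 + 0.4·3.112120 = 3.838282
y(1.6) ≈ 3.8383

3.8383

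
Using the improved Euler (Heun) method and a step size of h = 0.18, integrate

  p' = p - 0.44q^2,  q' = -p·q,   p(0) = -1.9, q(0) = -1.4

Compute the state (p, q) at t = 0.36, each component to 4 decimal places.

-3.5393, -3.3829

Heun on (p,q): k1 = f(t_n, state_n); k2 = f(t_n + h, state_n + h·k1); state_{n+1} = state_n + (h/2)·(k1 + k2).
0.000000: (-1.900000, -1.400000)
  k1 = (-2.762400, -2.660000)
  predictor → (-2.397232, -1.878800)
  k2 = (-3.950383, -4.503919)
  → (-2.504151, -2.044753)
0.180000: (-2.504151, -2.044753)
  k1 = (-4.343797, -5.120369)
  predictor → (-3.286034, -2.966419)
  k2 = (-7.157877, -9.747754)
  → (-3.539301, -3.382884)
(p(0.36), q(0.36)) ≈ (-3.5393, -3.3829)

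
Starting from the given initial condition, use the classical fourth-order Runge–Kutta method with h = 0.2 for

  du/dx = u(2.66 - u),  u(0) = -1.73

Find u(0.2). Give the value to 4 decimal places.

RK4: k1 = f(x_n, u_n); k2 = f(x_n + h/2, u_n + (h/2)·k1); k3 = f(x_n + h/2, u_n + (h/2)·k2); k4 = f(x_n + h, u_n + h·k3); u_{n+1} = u_n + (h/6)·(k1 + 2k2 + 2k3 + k4).
x=0.000000, u=-1.730000:
  k1 = f(0.000000, -1.730000) = -7.594700
  k2 = f(0.100000, -2.489470) = -12.819451
  k3 = f(0.100000, -3.011945) = -17.083587
  k4 = f(0.200000, -5.146717) = -40.178969
  u ← -1.730000 + (0.2/6)·(k1 + 2k2 + 2k3 + k4) = -5.315992
u(0.2) ≈ -5.3160

-5.3160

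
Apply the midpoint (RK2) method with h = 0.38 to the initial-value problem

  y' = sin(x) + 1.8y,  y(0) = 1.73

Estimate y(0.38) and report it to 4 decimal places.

3.3898

Midpoint: k1 = f(x_n, y_n); k2 = f(x_n + h/2, y_n + (h/2)·k1); y_{n+1} = y_n + h·k2.
x=0.000000, y=1.730000:
  k1 = f(0.000000, 1.730000) = 3.114000
  k2 = f(0.190000, 2.321660) = 4.367847
  y ← 1.730000 + 0.38·4.367847 = 3.389782
y(0.38) ≈ 3.3898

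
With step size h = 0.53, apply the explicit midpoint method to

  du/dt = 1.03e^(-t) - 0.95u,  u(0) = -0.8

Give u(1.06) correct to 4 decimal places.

Midpoint: k1 = f(t_n, u_n); k2 = f(t_n + h/2, u_n + (h/2)·k1); u_{n+1} = u_n + h·k2.
t=0.000000, u=-0.800000:
  k1 = f(0.000000, -0.800000) = 1.790000
  k2 = f(0.265000, -0.325650) = 1.099590
  u ← -0.800000 + 0.53·1.099590 = -0.217217
t=0.530000, u=-0.217217:
  k1 = f(0.530000, -0.217217) = 0.812620
  k2 = f(0.795000, -0.001873) = 0.466908
  u ← -0.217217 + 0.53·0.466908 = 0.030244
u(1.06) ≈ 0.0302

0.0302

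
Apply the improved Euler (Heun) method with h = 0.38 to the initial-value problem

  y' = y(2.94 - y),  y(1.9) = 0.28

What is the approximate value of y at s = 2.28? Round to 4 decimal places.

Heun: k1 = f(s_n, y_n); k2 = f(s_n + h, y_n + h·k1); y_{n+1} = y_n + (h/2)·(k1 + k2).
s=1.900000, y=0.280000:
  k1 = f(1.900000, 0.280000) = 0.744800
  k2 = f(2.280000, 0.563024) = 1.338295
  y ← 0.280000 + (0.38/2)·(0.744800 + 1.338295) = 0.675788
y(2.28) ≈ 0.6758

0.6758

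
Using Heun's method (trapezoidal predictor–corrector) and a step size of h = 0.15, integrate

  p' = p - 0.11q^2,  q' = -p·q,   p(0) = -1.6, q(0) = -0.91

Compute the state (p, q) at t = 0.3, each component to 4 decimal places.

-2.2108, -1.5881

Heun on (p,q): k1 = f(t_n, state_n); k2 = f(t_n + h, state_n + h·k1); state_{n+1} = state_n + (h/2)·(k1 + k2).
0.000000: (-1.600000, -0.910000)
  k1 = (-1.691091, -1.456000)
  predictor → (-1.853664, -1.128400)
  k2 = (-1.993725, -2.091674)
  → (-1.876361, -1.176076)
0.150000: (-1.876361, -1.176076)
  k1 = (-2.028508, -2.206743)
  predictor → (-2.180637, -1.507087)
  k2 = (-2.430482, -3.286410)
  → (-2.210785, -1.588062)
(p(0.3), q(0.3)) ≈ (-2.2108, -1.5881)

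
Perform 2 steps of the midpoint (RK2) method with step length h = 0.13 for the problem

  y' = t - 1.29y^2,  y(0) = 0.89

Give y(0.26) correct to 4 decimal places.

Midpoint: k1 = f(t_n, y_n); k2 = f(t_n + h/2, y_n + (h/2)·k1); y_{n+1} = y_n + h·k2.
t=0.000000, y=0.890000:
  k1 = f(0.000000, 0.890000) = -1.021809
  k2 = f(0.065000, 0.823582) = -0.809992
  y ← 0.890000 + 0.13·(-0.809992) = 0.784701
t=0.130000, y=0.784701:
  k1 = f(0.130000, 0.784701) = -0.664325
  k2 = f(0.195000, 0.741520) = -0.514309
  y ← 0.784701 + 0.13·(-0.514309) = 0.717841
y(0.26) ≈ 0.7178

0.7178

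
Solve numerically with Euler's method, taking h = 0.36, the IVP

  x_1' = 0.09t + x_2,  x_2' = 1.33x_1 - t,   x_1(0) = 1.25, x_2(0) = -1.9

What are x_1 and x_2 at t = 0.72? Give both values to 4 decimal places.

0.1091, -1.1601

Euler on (x_1,x_2): x_1_{n+1} = x_1_n + h·x_1', x_2_{n+1} = x_2_n + h·x_2'.
0.000000: (1.250000, -1.900000); f=(-1.900000, 1.662500) → (0.566000, -1.301500)
0.360000: (0.566000, -1.301500); f=(-1.269100, 0.392780) → (0.109124, -1.160099)
(x_1(0.72), x_2(0.72)) ≈ (0.1091, -1.1601)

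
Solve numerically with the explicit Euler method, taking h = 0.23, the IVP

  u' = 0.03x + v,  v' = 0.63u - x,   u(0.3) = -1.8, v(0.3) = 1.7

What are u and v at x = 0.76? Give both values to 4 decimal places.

Euler on (u,v): u_{n+1} = u_n + h·u', v_{n+1} = v_n + h·v'.
0.300000: (-1.800000, 1.700000); f=(1.709000, -1.434000) → (-1.406930, 1.370180)
0.530000: (-1.406930, 1.370180); f=(1.386080, -1.416366) → (-1.088132, 1.044416)
(u(0.76), v(0.76)) ≈ (-1.0881, 1.0444)

-1.0881, 1.0444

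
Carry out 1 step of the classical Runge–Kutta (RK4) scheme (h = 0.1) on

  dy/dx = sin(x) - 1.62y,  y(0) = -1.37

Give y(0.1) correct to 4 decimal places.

RK4: k1 = f(x_n, y_n); k2 = f(x_n + h/2, y_n + (h/2)·k1); k3 = f(x_n + h/2, y_n + (h/2)·k2); k4 = f(x_n + h, y_n + h·k3); y_{n+1} = y_n + (h/6)·(k1 + 2k2 + 2k3 + k4).
x=0.000000, y=-1.370000:
  k1 = f(0.000000, -1.370000) = 2.219400
  k2 = f(0.050000, -1.259030) = 2.089608
  k3 = f(0.050000, -1.265520) = 2.100121
  k4 = f(0.100000, -1.159988) = 1.979014
  y ← -1.370000 + (0.1/6)·(k1 + 2k2 + 2k3 + k4) = -1.160369
y(0.1) ≈ -1.1604

-1.1604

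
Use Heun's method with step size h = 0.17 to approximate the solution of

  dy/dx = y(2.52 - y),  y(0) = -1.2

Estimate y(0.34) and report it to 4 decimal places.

Heun: k1 = f(x_n, y_n); k2 = f(x_n + h, y_n + h·k1); y_{n+1} = y_n + (h/2)·(k1 + k2).
x=0.000000, y=-1.200000:
  k1 = f(0.000000, -1.200000) = -4.464000
  k2 = f(0.170000, -1.958880) = -8.773588
  y ← -1.200000 + (0.17/2)·(-4.464000 + (-8.773588)) = -2.325195
x=0.170000, y=-2.325195:
  k1 = f(0.170000, -2.325195) = -11.266023
  k2 = f(0.340000, -4.240419) = -28.667009
  y ← -2.325195 + (0.17/2)·(-11.266023 + (-28.667009)) = -5.719503
y(0.34) ≈ -5.7195

-5.7195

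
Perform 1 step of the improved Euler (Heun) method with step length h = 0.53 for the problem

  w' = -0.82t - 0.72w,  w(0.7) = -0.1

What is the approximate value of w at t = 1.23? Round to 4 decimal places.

-0.4305

Heun: k1 = f(t_n, w_n); k2 = f(t_n + h, w_n + h·k1); w_{n+1} = w_n + (h/2)·(k1 + k2).
t=0.700000, w=-0.100000:
  k1 = f(0.700000, -0.100000) = -0.502000
  k2 = f(1.230000, -0.366060) = -0.745037
  w ← -0.100000 + (0.53/2)·(-0.502000 + (-0.745037)) = -0.430465
w(1.23) ≈ -0.4305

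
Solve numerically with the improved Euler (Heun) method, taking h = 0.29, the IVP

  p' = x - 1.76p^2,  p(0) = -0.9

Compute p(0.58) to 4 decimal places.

Heun: k1 = f(x_n, p_n); k2 = f(x_n + h, p_n + h·k1); p_{n+1} = p_n + (h/2)·(k1 + k2).
x=0.000000, p=-0.900000:
  k1 = f(0.000000, -0.900000) = -1.425600
  k2 = f(0.290000, -1.313424) = -2.746145
  p ← -0.900000 + (0.29/2)·(-1.425600 + (-2.746145)) = -1.504903
x=0.290000, p=-1.504903:
  k1 = f(0.290000, -1.504903) = -3.695931
  k2 = f(0.580000, -2.576723) = -11.105522
  p ← -1.504903 + (0.29/2)·(-3.695931 + (-11.105522)) = -3.651114
p(0.58) ≈ -3.6511

-3.6511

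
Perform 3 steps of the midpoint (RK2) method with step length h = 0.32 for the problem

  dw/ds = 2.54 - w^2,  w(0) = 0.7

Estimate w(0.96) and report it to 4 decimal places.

Midpoint: k1 = f(s_n, w_n); k2 = f(s_n + h/2, w_n + (h/2)·k1); w_{n+1} = w_n + h·k2.
s=0.000000, w=0.700000:
  k1 = f(0.000000, 0.700000) = 2.050000
  k2 = f(0.160000, 1.028000) = 1.483216
  w ← 0.700000 + 0.32·1.483216 = 1.174629
s=0.320000, w=1.174629:
  k1 = f(0.320000, 1.174629) = 1.160246
  k2 = f(0.480000, 1.360269) = 0.689669
  w ← 1.174629 + 0.32·0.689669 = 1.395323
s=0.640000, w=1.395323:
  k1 = f(0.640000, 1.395323) = 0.593073
  k2 = f(0.800000, 1.490215) = 0.319259
  w ← 1.395323 + 0.32·0.319259 = 1.497486
w(0.96) ≈ 1.4975

1.4975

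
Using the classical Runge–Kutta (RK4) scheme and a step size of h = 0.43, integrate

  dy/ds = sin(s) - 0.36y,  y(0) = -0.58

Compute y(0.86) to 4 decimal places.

-0.1121

RK4: k1 = f(s_n, y_n); k2 = f(s_n + h/2, y_n + (h/2)·k1); k3 = f(s_n + h/2, y_n + (h/2)·k2); k4 = f(s_n + h, y_n + h·k3); y_{n+1} = y_n + (h/6)·(k1 + 2k2 + 2k3 + k4).
s=0.000000, y=-0.580000:
  k1 = f(0.000000, -0.580000) = 0.208800
  k2 = f(0.215000, -0.535108) = 0.405986
  k3 = f(0.215000, -0.492713) = 0.390724
  k4 = f(0.430000, -0.411989) = 0.565187
  y ← -0.580000 + (0.43/6)·(k1 + 2k2 + 2k3 + k4) = -0.410336
s=0.430000, y=-0.410336:
  k1 = f(0.430000, -0.410336) = 0.564592
  k2 = f(0.645000, -0.288949) = 0.705220
  k3 = f(0.645000, -0.258714) = 0.694335
  k4 = f(0.860000, -0.111772) = 0.798080
  y ← -0.410336 + (0.43/6)·(k1 + 2k2 + 2k3 + k4) = -0.112075
y(0.86) ≈ -0.1121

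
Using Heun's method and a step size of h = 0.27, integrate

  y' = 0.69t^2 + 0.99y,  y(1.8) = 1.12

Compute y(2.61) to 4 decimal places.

6.4096

Heun: k1 = f(t_n, y_n); k2 = f(t_n + h, y_n + h·k1); y_{n+1} = y_n + (h/2)·(k1 + k2).
t=1.800000, y=1.120000:
  k1 = f(1.800000, 1.120000) = 3.344400
  k2 = f(2.070000, 2.022988) = 4.959339
  y ← 1.120000 + (0.27/2)·(3.344400 + 4.959339) = 2.241005
t=2.070000, y=2.241005:
  k1 = f(2.070000, 2.241005) = 5.175176
  k2 = f(2.340000, 3.638302) = 7.380083
  y ← 2.241005 + (0.27/2)·(5.175176 + 7.380083) = 3.935965
t=2.340000, y=3.935965:
  k1 = f(2.340000, 3.935965) = 7.674769
  k2 = f(2.610000, 6.008152) = 10.648420
  y ← 3.935965 + (0.27/2)·(7.674769 + 10.648420) = 6.409595
y(2.61) ≈ 6.4096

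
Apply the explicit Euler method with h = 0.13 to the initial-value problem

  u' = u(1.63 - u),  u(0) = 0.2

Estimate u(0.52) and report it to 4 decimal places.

0.3850

Euler: u_{n+1} = u_n + h·f(x_n, u_n).
x=0.000000, u=0.200000: f=0.286000 → u ← 0.200000 + 0.13·0.286000 = 0.237180
x=0.130000, u=0.237180: f=0.330349 → u ← 0.237180 + 0.13·0.330349 = 0.280125
x=0.260000, u=0.280125: f=0.378134 → u ← 0.280125 + 0.13·0.378134 = 0.329283
x=0.390000, u=0.329283: f=0.428304 → u ← 0.329283 + 0.13·0.428304 = 0.384962
u(0.52) ≈ 0.3850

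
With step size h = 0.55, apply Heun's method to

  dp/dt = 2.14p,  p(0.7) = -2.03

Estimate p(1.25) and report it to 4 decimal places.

Heun: k1 = f(t_n, p_n); k2 = f(t_n + h, p_n + h·k1); p_{n+1} = p_n + (h/2)·(k1 + k2).
t=0.700000, p=-2.030000:
  k1 = f(0.700000, -2.030000) = -4.344200
  k2 = f(1.250000, -4.419310) = -9.457323
  p ← -2.030000 + (0.55/2)·(-4.344200 + (-9.457323)) = -5.825419
p(1.25) ≈ -5.8254

-5.8254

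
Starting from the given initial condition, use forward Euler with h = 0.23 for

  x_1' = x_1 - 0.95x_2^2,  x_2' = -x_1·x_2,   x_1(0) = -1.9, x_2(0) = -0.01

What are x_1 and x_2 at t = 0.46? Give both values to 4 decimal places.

Euler on (x_1,x_2): x_1_{n+1} = x_1_n + h·x_1', x_2_{n+1} = x_2_n + h·x_2'.
0.000000: (-1.900000, -0.010000); f=(-1.900095, -0.019000) → (-2.337022, -0.014370)
0.230000: (-2.337022, -0.014370); f=(-2.337218, -0.033583) → (-2.874582, -0.022094)
(x_1(0.46), x_2(0.46)) ≈ (-2.8746, -0.0221)

-2.8746, -0.0221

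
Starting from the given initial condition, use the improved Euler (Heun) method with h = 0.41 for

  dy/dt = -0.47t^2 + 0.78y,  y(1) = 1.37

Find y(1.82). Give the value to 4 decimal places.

Heun: k1 = f(t_n, y_n); k2 = f(t_n + h, y_n + h·k1); y_{n+1} = y_n + (h/2)·(k1 + k2).
t=1.000000, y=1.370000:
  k1 = f(1.000000, 1.370000) = 0.598600
  k2 = f(1.410000, 1.615426) = 0.325625
  y ← 1.370000 + (0.41/2)·(0.598600 + 0.325625) = 1.559466
t=1.410000, y=1.559466:
  k1 = f(1.410000, 1.559466) = 0.281977
  k2 = f(1.820000, 1.675077) = -0.250268
  y ← 1.559466 + (0.41/2)·(0.281977 + (-0.250268)) = 1.565966
y(1.82) ≈ 1.5660

1.5660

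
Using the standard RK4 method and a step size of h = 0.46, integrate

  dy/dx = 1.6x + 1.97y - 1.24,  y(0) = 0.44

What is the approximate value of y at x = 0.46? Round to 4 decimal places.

RK4: k1 = f(x_n, y_n); k2 = f(x_n + h/2, y_n + (h/2)·k1); k3 = f(x_n + h/2, y_n + (h/2)·k2); k4 = f(x_n + h, y_n + h·k3); y_{n+1} = y_n + (h/6)·(k1 + 2k2 + 2k3 + k4).
x=0.000000, y=0.440000:
  k1 = f(0.000000, 0.440000) = -0.373200
  k2 = f(0.230000, 0.354164) = -0.174297
  k3 = f(0.230000, 0.399912) = -0.084174
  k4 = f(0.460000, 0.401280) = 0.286522
  y ← 0.440000 + (0.46/6)·(k1 + 2k2 + 2k3 + k4) = 0.393722
y(0.46) ≈ 0.3937

0.3937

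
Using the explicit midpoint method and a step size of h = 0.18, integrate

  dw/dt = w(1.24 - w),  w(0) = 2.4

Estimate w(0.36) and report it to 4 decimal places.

Midpoint: k1 = f(t_n, w_n); k2 = f(t_n + h/2, w_n + (h/2)·k1); w_{n+1} = w_n + h·k2.
t=0.000000, w=2.400000:
  k1 = f(0.000000, 2.400000) = -2.784000
  k2 = f(0.090000, 2.149440) = -1.954787
  w ← 2.400000 + 0.18·(-1.954787) = 2.048138
t=0.180000, w=2.048138:
  k1 = f(0.180000, 2.048138) = -1.655179
  k2 = f(0.270000, 1.899172) = -1.251882
  w ← 2.048138 + 0.18·(-1.251882) = 1.822800
w(0.36) ≈ 1.8228

1.8228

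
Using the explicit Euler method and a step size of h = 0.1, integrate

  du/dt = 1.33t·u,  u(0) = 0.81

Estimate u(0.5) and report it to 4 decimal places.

Euler: u_{n+1} = u_n + h·f(t_n, u_n).
t=0.000000, u=0.810000: f=0.000000 → u ← 0.810000 + 0.1·0.000000 = 0.810000
t=0.100000, u=0.810000: f=0.107730 → u ← 0.810000 + 0.1·0.107730 = 0.820773
t=0.200000, u=0.820773: f=0.218326 → u ← 0.820773 + 0.1·0.218326 = 0.842606
t=0.300000, u=0.842606: f=0.336200 → u ← 0.842606 + 0.1·0.336200 = 0.876226
t=0.400000, u=0.876226: f=0.466152 → u ← 0.876226 + 0.1·0.466152 = 0.922841
u(0.5) ≈ 0.9228

0.9228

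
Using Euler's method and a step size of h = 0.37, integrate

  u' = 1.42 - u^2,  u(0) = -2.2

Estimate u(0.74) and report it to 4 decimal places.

-7.3833

Euler: u_{n+1} = u_n + h·f(t_n, u_n).
t=0.000000, u=-2.200000: f=-3.420000 → u ← -2.200000 + 0.37·(-3.420000) = -3.465400
t=0.370000, u=-3.465400: f=-10.588997 → u ← -3.465400 + 0.37·(-10.588997) = -7.383329
u(0.74) ≈ -7.3833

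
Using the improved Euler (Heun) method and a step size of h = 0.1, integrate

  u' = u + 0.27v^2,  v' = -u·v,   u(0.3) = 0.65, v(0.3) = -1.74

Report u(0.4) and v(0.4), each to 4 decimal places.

Heun on (u,v): k1 = f(t_n, state_n); k2 = f(t_n + h, state_n + h·k1); state_{n+1} = state_n + (h/2)·(k1 + k2).
0.300000: (0.650000, -1.740000)
  k1 = (1.467452, 1.131000)
  predictor → (0.796745, -1.626900)
  k2 = (1.511382, 1.296225)
  → (0.798942, -1.618639)
(u(0.4), v(0.4)) ≈ (0.7989, -1.6186)

0.7989, -1.6186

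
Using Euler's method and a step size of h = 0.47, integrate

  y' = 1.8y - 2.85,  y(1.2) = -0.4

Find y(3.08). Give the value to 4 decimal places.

Euler: y_{n+1} = y_n + h·f(x_n, y_n).
x=1.200000, y=-0.400000: f=-3.570000 → y ← -0.400000 + 0.47·(-3.570000) = -2.077900
x=1.670000, y=-2.077900: f=-6.590220 → y ← -2.077900 + 0.47·(-6.590220) = -5.175303
x=2.140000, y=-5.175303: f=-12.165546 → y ← -5.175303 + 0.47·(-12.165546) = -10.893110
x=2.610000, y=-10.893110: f=-22.457598 → y ← -10.893110 + 0.47·(-22.457598) = -21.448181
y(3.08) ≈ -21.4482

-21.4482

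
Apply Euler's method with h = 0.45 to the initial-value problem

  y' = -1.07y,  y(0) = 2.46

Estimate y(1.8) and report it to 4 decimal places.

Euler: y_{n+1} = y_n + h·f(x_n, y_n).
x=0.000000, y=2.460000: f=-2.632200 → y ← 2.460000 + 0.45·(-2.632200) = 1.275510
x=0.450000, y=1.275510: f=-1.364796 → y ← 1.275510 + 0.45·(-1.364796) = 0.661352
x=0.900000, y=0.661352: f=-0.707647 → y ← 0.661352 + 0.45·(-0.707647) = 0.342911
x=1.350000, y=0.342911: f=-0.366915 → y ← 0.342911 + 0.45·(-0.366915) = 0.177799
y(1.8) ≈ 0.1778

0.1778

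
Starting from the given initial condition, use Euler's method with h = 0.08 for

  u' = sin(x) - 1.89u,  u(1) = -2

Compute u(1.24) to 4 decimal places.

Euler: u_{n+1} = u_n + h·f(x_n, u_n).
x=1.000000, u=-2.000000: f=4.621471 → u ← -2.000000 + 0.08·4.621471 = -1.630282
x=1.080000, u=-1.630282: f=3.963191 → u ← -1.630282 + 0.08·3.963191 = -1.313227
x=1.160000, u=-1.313227: f=3.398802 → u ← -1.313227 + 0.08·3.398802 = -1.041323
u(1.24) ≈ -1.0413

-1.0413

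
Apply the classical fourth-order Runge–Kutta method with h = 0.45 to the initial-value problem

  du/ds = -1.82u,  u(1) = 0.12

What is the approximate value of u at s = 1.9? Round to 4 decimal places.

RK4: k1 = f(s_n, u_n); k2 = f(s_n + h/2, u_n + (h/2)·k1); k3 = f(s_n + h/2, u_n + (h/2)·k2); k4 = f(s_n + h, u_n + h·k3); u_{n+1} = u_n + (h/6)·(k1 + 2k2 + 2k3 + k4).
s=1.000000, u=0.120000:
  k1 = f(1.000000, 0.120000) = -0.218400
  k2 = f(1.225000, 0.070860) = -0.128965
  k3 = f(1.225000, 0.090983) = -0.165589
  k4 = f(1.450000, 0.045485) = -0.082783
  u ← 0.120000 + (0.45/6)·(k1 + 2k2 + 2k3 + k4) = 0.053228
s=1.450000, u=0.053228:
  k1 = f(1.450000, 0.053228) = -0.096875
  k2 = f(1.675000, 0.031431) = -0.057205
  k3 = f(1.675000, 0.040357) = -0.073450
  k4 = f(1.900000, 0.020176) = -0.036720
  u ← 0.053228 + (0.45/6)·(k1 + 2k2 + 2k3 + k4) = 0.023610
u(1.9) ≈ 0.0236

0.0236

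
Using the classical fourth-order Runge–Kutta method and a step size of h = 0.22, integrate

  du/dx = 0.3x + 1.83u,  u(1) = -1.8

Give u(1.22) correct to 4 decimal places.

-2.6025

RK4: k1 = f(x_n, u_n); k2 = f(x_n + h/2, u_n + (h/2)·k1); k3 = f(x_n + h/2, u_n + (h/2)·k2); k4 = f(x_n + h, u_n + h·k3); u_{n+1} = u_n + (h/6)·(k1 + 2k2 + 2k3 + k4).
x=1.000000, u=-1.800000:
  k1 = f(1.000000, -1.800000) = -2.994000
  k2 = f(1.110000, -2.129340) = -3.563692
  k3 = f(1.110000, -2.192006) = -3.678371
  k4 = f(1.220000, -2.609242) = -4.408912
  u ← -1.800000 + (0.22/6)·(k1 + 2k2 + 2k3 + k4) = -2.602525
u(1.22) ≈ -2.6025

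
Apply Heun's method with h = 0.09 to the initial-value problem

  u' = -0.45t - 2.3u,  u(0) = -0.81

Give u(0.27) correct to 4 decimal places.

-0.4513

Heun: k1 = f(t_n, u_n); k2 = f(t_n + h, u_n + h·k1); u_{n+1} = u_n + (h/2)·(k1 + k2).
t=0.000000, u=-0.810000:
  k1 = f(0.000000, -0.810000) = 1.863000
  k2 = f(0.090000, -0.642330) = 1.436859
  u ← -0.810000 + (0.09/2)·(1.863000 + 1.436859) = -0.661506
t=0.090000, u=-0.661506:
  k1 = f(0.090000, -0.661506) = 1.480965
  k2 = f(0.180000, -0.528220) = 1.133905
  u ← -0.661506 + (0.09/2)·(1.480965 + 1.133905) = -0.543837
t=0.180000, u=-0.543837:
  k1 = f(0.180000, -0.543837) = 1.169826
  k2 = f(0.270000, -0.438553) = 0.887172
  u ← -0.543837 + (0.09/2)·(1.169826 + 0.887172) = -0.451272
u(0.27) ≈ -0.4513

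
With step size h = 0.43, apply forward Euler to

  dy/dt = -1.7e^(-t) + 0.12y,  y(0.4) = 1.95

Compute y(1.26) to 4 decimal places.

1.3224

Euler: y_{n+1} = y_n + h·f(t_n, y_n).
t=0.400000, y=1.950000: f=-0.905544 → y ← 1.950000 + 0.43·(-0.905544) = 1.560616
t=0.830000, y=1.560616: f=-0.554010 → y ← 1.560616 + 0.43·(-0.554010) = 1.322392
y(1.26) ≈ 1.3224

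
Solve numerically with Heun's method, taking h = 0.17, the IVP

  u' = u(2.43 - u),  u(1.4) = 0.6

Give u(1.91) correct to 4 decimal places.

1.2846

Heun: k1 = f(t_n, u_n); k2 = f(t_n + h, u_n + h·k1); u_{n+1} = u_n + (h/2)·(k1 + k2).
t=1.400000, u=0.600000:
  k1 = f(1.400000, 0.600000) = 1.098000
  k2 = f(1.570000, 0.786660) = 1.292750
  u ← 0.600000 + (0.17/2)·(1.098000 + 1.292750) = 0.803214
t=1.570000, u=0.803214:
  k1 = f(1.570000, 0.803214) = 1.306657
  k2 = f(1.740000, 1.025345) = 1.440256
  u ← 0.803214 + (0.17/2)·(1.306657 + 1.440256) = 1.036701
t=1.740000, u=1.036701:
  k1 = f(1.740000, 1.036701) = 1.444435
  k2 = f(1.910000, 1.282255) = 1.471702
  u ← 1.036701 + (0.17/2)·(1.444435 + 1.471702) = 1.284573
u(1.91) ≈ 1.2846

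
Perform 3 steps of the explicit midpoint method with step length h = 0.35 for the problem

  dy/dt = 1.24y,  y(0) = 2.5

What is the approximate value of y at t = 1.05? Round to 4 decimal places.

8.9220

Midpoint: k1 = f(t_n, y_n); k2 = f(t_n + h/2, y_n + (h/2)·k1); y_{n+1} = y_n + h·k2.
t=0.000000, y=2.500000:
  k1 = f(0.000000, 2.500000) = 3.100000
  k2 = f(0.175000, 3.042500) = 3.772700
  y ← 2.500000 + 0.35·3.772700 = 3.820445
t=0.350000, y=3.820445:
  k1 = f(0.350000, 3.820445) = 4.737352
  k2 = f(0.525000, 4.649482) = 5.765357
  y ← 3.820445 + 0.35·5.765357 = 5.838320
t=0.700000, y=5.838320:
  k1 = f(0.700000, 5.838320) = 7.239517
  k2 = f(0.875000, 7.105235) = 8.810492
  y ← 5.838320 + 0.35·8.810492 = 8.921992
y(1.05) ≈ 8.9220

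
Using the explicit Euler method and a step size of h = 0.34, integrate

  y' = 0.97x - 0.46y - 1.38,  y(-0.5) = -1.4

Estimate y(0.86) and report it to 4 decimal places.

Euler: y_{n+1} = y_n + h·f(x_n, y_n).
x=-0.500000, y=-1.400000: f=-1.221000 → y ← -1.400000 + 0.34·(-1.221000) = -1.815140
x=-0.160000, y=-1.815140: f=-0.700236 → y ← -1.815140 + 0.34·(-0.700236) = -2.053220
x=0.180000, y=-2.053220: f=-0.260919 → y ← -2.053220 + 0.34·(-0.260919) = -2.141932
x=0.520000, y=-2.141932: f=0.109689 → y ← -2.141932 + 0.34·0.109689 = -2.104638
y(0.86) ≈ -2.1046

-2.1046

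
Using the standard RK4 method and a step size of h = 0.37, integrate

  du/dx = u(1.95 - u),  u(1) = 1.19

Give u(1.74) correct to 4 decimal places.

RK4: k1 = f(x_n, u_n); k2 = f(x_n + h/2, u_n + (h/2)·k1); k3 = f(x_n + h/2, u_n + (h/2)·k2); k4 = f(x_n + h, u_n + h·k3); u_{n+1} = u_n + (h/6)·(k1 + 2k2 + 2k3 + k4).
x=1.000000, u=1.190000:
  k1 = f(1.000000, 1.190000) = 0.904400
  k2 = f(1.185000, 1.357314) = 0.804461
  k3 = f(1.185000, 1.338825) = 0.818256
  k4 = f(1.370000, 1.492755) = 0.682555
  u ← 1.190000 + (0.37/6)·(k1 + 2k2 + 2k3 + k4) = 1.487997
x=1.370000, u=1.487997:
  k1 = f(1.370000, 1.487997) = 0.687459
  k2 = f(1.555000, 1.615177) = 0.540798
  k3 = f(1.555000, 1.588045) = 0.574801
  k4 = f(1.740000, 1.700674) = 0.424023
  u ← 1.487997 + (0.37/6)·(k1 + 2k2 + 2k3 + k4) = 1.694129
u(1.74) ≈ 1.6941

1.6941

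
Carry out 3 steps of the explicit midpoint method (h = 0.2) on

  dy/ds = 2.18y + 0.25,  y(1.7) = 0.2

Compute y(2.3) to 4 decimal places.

1.0147

Midpoint: k1 = f(s_n, y_n); k2 = f(s_n + h/2, y_n + (h/2)·k1); y_{n+1} = y_n + h·k2.
s=1.700000, y=0.200000:
  k1 = f(1.700000, 0.200000) = 0.686000
  k2 = f(1.800000, 0.268600) = 0.835548
  y ← 0.200000 + 0.2·0.835548 = 0.367110
s=1.900000, y=0.367110:
  k1 = f(1.900000, 0.367110) = 1.050299
  k2 = f(2.000000, 0.472139) = 1.279264
  y ← 0.367110 + 0.2·1.279264 = 0.622962
s=2.100000, y=0.622962:
  k1 = f(2.100000, 0.622962) = 1.608058
  k2 = f(2.200000, 0.783768) = 1.958615
  y ← 0.622962 + 0.2·1.958615 = 1.014685
y(2.3) ≈ 1.0147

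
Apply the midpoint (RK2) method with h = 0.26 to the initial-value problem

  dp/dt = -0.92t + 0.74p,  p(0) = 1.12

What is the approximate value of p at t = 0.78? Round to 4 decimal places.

1.6554

Midpoint: k1 = f(t_n, p_n); k2 = f(t_n + h/2, p_n + (h/2)·k1); p_{n+1} = p_n + h·k2.
t=0.000000, p=1.120000:
  k1 = f(0.000000, 1.120000) = 0.828800
  k2 = f(0.130000, 1.227744) = 0.788931
  p ← 1.120000 + 0.26·0.788931 = 1.325122
t=0.260000, p=1.325122:
  k1 = f(0.260000, 1.325122) = 0.741390
  k2 = f(0.390000, 1.421503) = 0.693112
  p ← 1.325122 + 0.26·0.693112 = 1.505331
t=0.520000, p=1.505331:
  k1 = f(0.520000, 1.505331) = 0.635545
  k2 = f(0.650000, 1.587952) = 0.577084
  p ← 1.505331 + 0.26·0.577084 = 1.655373
p(0.78) ≈ 1.6554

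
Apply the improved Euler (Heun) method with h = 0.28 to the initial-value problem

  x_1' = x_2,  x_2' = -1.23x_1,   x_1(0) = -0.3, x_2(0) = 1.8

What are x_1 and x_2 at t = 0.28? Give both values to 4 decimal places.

Heun on (x_1,x_2): k1 = f(t_n, state_n); k2 = f(t_n + h, state_n + h·k1); state_{n+1} = state_n + (h/2)·(k1 + k2).
0.000000: (-0.300000, 1.800000)
  k1 = (1.800000, 0.369000)
  predictor → (0.204000, 1.903320)
  k2 = (1.903320, -0.250920)
  → (0.218465, 1.816531)
(x_1(0.28), x_2(0.28)) ≈ (0.2185, 1.8165)

0.2185, 1.8165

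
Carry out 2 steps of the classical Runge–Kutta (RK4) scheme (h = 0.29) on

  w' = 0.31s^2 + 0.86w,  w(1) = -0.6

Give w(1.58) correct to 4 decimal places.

RK4: k1 = f(s_n, w_n); k2 = f(s_n + h/2, w_n + (h/2)·k1); k3 = f(s_n + h/2, w_n + (h/2)·k2); k4 = f(s_n + h, w_n + h·k3); w_{n+1} = w_n + (h/6)·(k1 + 2k2 + 2k3 + k4).
s=1.000000, w=-0.600000:
  k1 = f(1.000000, -0.600000) = -0.206000
  k2 = f(1.145000, -0.629870) = -0.135270
  k3 = f(1.145000, -0.619614) = -0.126450
  k4 = f(1.290000, -0.636671) = -0.031666
  w ← -0.600000 + (0.29/6)·(k1 + 2k2 + 2k3 + k4) = -0.636787
s=1.290000, w=-0.636787:
  k1 = f(1.290000, -0.636787) = -0.031766
  k2 = f(1.435000, -0.641393) = 0.086762
  k3 = f(1.435000, -0.624206) = 0.101542
  k4 = f(1.580000, -0.607340) = 0.251572
  w ← -0.636787 + (0.29/6)·(k1 + 2k2 + 2k3 + k4) = -0.607960
w(1.58) ≈ -0.6080

-0.6080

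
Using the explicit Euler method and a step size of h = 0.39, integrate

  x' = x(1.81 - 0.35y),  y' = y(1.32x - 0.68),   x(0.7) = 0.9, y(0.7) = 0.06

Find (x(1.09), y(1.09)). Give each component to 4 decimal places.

1.5279, 0.0719

Euler on (x,y): x_{n+1} = x_n + h·x', y_{n+1} = y_n + h·y'.
0.700000: (0.900000, 0.060000); f=(1.610100, 0.030480) → (1.527939, 0.071887)
(x(1.09), y(1.09)) ≈ (1.5279, 0.0719)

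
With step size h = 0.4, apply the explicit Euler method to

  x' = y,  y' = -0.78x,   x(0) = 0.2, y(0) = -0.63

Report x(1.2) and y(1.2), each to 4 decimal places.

-0.5994, -0.5735

Euler on (x,y): x_{n+1} = x_n + h·x', y_{n+1} = y_n + h·y'.
0.000000: (0.200000, -0.630000); f=(-0.630000, -0.156000) → (-0.052000, -0.692400)
0.400000: (-0.052000, -0.692400); f=(-0.692400, 0.040560) → (-0.328960, -0.676176)
0.800000: (-0.328960, -0.676176); f=(-0.676176, 0.256589) → (-0.599430, -0.573540)
(x(1.2), y(1.2)) ≈ (-0.5994, -0.5735)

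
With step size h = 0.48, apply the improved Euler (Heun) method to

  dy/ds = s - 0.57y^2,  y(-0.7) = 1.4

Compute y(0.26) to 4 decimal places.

0.7356

Heun: k1 = f(s_n, y_n); k2 = f(s_n + h, y_n + h·k1); y_{n+1} = y_n + (h/2)·(k1 + k2).
s=-0.700000, y=1.400000:
  k1 = f(-0.700000, 1.400000) = -1.817200
  k2 = f(-0.220000, 0.527744) = -0.378753
  y ← 1.400000 + (0.48/2)·(-1.817200 + (-0.378753)) = 0.872971
s=-0.220000, y=0.872971:
  k1 = f(-0.220000, 0.872971) = -0.654385
  k2 = f(0.260000, 0.558867) = 0.081971
  y ← 0.872971 + (0.48/2)·(-0.654385 + 0.081971) = 0.735592
y(0.26) ≈ 0.7356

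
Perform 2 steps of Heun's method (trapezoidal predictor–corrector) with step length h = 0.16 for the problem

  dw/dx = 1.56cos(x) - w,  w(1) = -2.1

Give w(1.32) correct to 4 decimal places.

-1.3636

Heun: k1 = f(x_n, w_n); k2 = f(x_n + h, w_n + h·k1); w_{n+1} = w_n + (h/2)·(k1 + k2).
x=1.000000, w=-2.100000:
  k1 = f(1.000000, -2.100000) = 2.942872
  k2 = f(1.160000, -1.629141) = 2.252110
  w ← -2.100000 + (0.16/2)·(2.942872 + 2.252110) = -1.684401
x=1.160000, w=-1.684401:
  k1 = f(1.160000, -1.684401) = 2.307371
  k2 = f(1.320000, -1.315222) = 1.702376
  w ← -1.684401 + (0.16/2)·(2.307371 + 1.702376) = -1.363622
w(1.32) ≈ -1.3636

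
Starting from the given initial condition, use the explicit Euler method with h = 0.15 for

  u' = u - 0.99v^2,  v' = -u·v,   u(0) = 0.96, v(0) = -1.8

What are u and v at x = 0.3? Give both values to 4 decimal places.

0.3637, -1.3968

Euler on (u,v): u_{n+1} = u_n + h·u', v_{n+1} = v_n + h·v'.
0.000000: (0.960000, -1.800000); f=(-2.247600, 1.728000) → (0.622860, -1.540800)
0.150000: (0.622860, -1.540800); f=(-1.727464, 0.959703) → (0.363740, -1.396845)
(u(0.3), v(0.3)) ≈ (0.3637, -1.3968)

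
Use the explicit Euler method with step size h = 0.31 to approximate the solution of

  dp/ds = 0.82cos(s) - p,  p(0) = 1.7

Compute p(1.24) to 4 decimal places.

0.8788

Euler: p_{n+1} = p_n + h·f(s_n, p_n).
s=0.000000, p=1.700000: f=-0.880000 → p ← 1.700000 + 0.31·(-0.880000) = 1.427200
s=0.310000, p=1.427200: f=-0.646286 → p ← 1.427200 + 0.31·(-0.646286) = 1.226851
s=0.620000, p=1.226851: f=-0.559471 → p ← 1.226851 + 0.31·(-0.559471) = 1.053415
s=0.930000, p=1.053415: f=-0.563191 → p ← 1.053415 + 0.31·(-0.563191) = 0.878826
p(1.24) ≈ 0.8788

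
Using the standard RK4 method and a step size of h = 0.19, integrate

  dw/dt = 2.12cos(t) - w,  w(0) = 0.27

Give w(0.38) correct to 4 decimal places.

0.8373

RK4: k1 = f(t_n, w_n); k2 = f(t_n + h/2, w_n + (h/2)·k1); k3 = f(t_n + h/2, w_n + (h/2)·k2); k4 = f(t_n + h, w_n + h·k3); w_{n+1} = w_n + (h/6)·(k1 + 2k2 + 2k3 + k4).
t=0.000000, w=0.270000:
  k1 = f(0.000000, 0.270000) = 1.850000
  k2 = f(0.095000, 0.445750) = 1.664691
  k3 = f(0.095000, 0.428146) = 1.682295
  k4 = f(0.190000, 0.589636) = 1.492213
  w ← 0.270000 + (0.19/6)·(k1 + 2k2 + 2k3 + k4) = 0.587813
t=0.190000, w=0.587813:
  k1 = f(0.190000, 0.587813) = 1.494036
  k2 = f(0.285000, 0.729746) = 1.304737
  k3 = f(0.285000, 0.711762) = 1.322720
  k4 = f(0.380000, 0.839129) = 1.129640
  w ← 0.587813 + (0.19/6)·(k1 + 2k2 + 2k3 + k4) = 0.837301
w(0.38) ≈ 0.8373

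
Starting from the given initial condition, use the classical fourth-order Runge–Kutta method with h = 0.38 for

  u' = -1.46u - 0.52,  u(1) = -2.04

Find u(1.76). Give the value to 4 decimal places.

-0.9121

RK4: k1 = f(x_n, u_n); k2 = f(x_n + h/2, u_n + (h/2)·k1); k3 = f(x_n + h/2, u_n + (h/2)·k2); k4 = f(x_n + h, u_n + h·k3); u_{n+1} = u_n + (h/6)·(k1 + 2k2 + 2k3 + k4).
x=1.000000, u=-2.040000:
  k1 = f(1.000000, -2.040000) = 2.458400
  k2 = f(1.190000, -1.572904) = 1.776440
  k3 = f(1.190000, -1.702476) = 1.965616
  k4 = f(1.380000, -1.293066) = 1.367876
  u ← -2.040000 + (0.38/6)·(k1 + 2k2 + 2k3 + k4) = -1.323675
x=1.380000, u=-1.323675:
  k1 = f(1.380000, -1.323675) = 1.412566
  k2 = f(1.570000, -1.055288) = 1.020720
  k3 = f(1.570000, -1.129739) = 1.129418
  k4 = f(1.760000, -0.894496) = 0.785965
  u ← -1.323675 + (0.38/6)·(k1 + 2k2 + 2k3 + k4) = -0.912084
u(1.76) ≈ -0.9121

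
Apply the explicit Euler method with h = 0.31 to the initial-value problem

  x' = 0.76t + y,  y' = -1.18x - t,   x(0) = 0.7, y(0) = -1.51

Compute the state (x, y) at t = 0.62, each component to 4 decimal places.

-0.2425, -1.9470

Euler on (x,y): x_{n+1} = x_n + h·x', y_{n+1} = y_n + h·y'.
0.000000: (0.700000, -1.510000); f=(-1.510000, -0.826000) → (0.231900, -1.766060)
0.310000: (0.231900, -1.766060); f=(-1.530460, -0.583642) → (-0.242543, -1.946989)
(x(0.62), y(0.62)) ≈ (-0.2425, -1.9470)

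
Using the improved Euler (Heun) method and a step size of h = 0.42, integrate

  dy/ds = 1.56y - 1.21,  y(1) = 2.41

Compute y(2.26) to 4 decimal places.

Heun: k1 = f(s_n, y_n); k2 = f(s_n + h, y_n + h·k1); y_{n+1} = y_n + (h/2)·(k1 + k2).
s=1.000000, y=2.410000:
  k1 = f(1.000000, 2.410000) = 2.549600
  k2 = f(1.420000, 3.480832) = 4.220098
  y ← 2.410000 + (0.42/2)·(2.549600 + 4.220098) = 3.831637
s=1.420000, y=3.831637:
  k1 = f(1.420000, 3.831637) = 4.767353
  k2 = f(1.840000, 5.833925) = 7.890923
  y ← 3.831637 + (0.42/2)·(4.767353 + 7.890923) = 6.489874
s=1.840000, y=6.489874:
  k1 = f(1.840000, 6.489874) = 8.914204
  k2 = f(2.260000, 10.233840) = 14.754791
  y ← 6.489874 + (0.42/2)·(8.914204 + 14.754791) = 11.460363
y(2.26) ≈ 11.4604

11.4604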